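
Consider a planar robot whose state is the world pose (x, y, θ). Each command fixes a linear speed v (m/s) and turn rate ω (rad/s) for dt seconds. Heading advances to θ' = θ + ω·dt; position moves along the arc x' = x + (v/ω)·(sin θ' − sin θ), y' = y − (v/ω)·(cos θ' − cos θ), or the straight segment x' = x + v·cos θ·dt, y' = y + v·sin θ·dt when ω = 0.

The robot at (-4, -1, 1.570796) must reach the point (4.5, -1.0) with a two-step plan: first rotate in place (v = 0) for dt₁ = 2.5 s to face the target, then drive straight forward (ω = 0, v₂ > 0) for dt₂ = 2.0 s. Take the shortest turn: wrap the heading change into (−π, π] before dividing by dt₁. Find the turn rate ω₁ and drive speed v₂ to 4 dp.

ω₁ = -0.6283, v₂ = 4.2500

heading to target = atan2(-1−-1, 4.5−-4) = 0.0000
Δθ = wrap(0.0000 − 1.5708) = -1.5708; ω₁ = Δθ/dt₁ = -0.6283
distance = √((4.5−-4)² + (-1−-1)²) = 8.5000; v₂ = distance/dt₂ = 4.2500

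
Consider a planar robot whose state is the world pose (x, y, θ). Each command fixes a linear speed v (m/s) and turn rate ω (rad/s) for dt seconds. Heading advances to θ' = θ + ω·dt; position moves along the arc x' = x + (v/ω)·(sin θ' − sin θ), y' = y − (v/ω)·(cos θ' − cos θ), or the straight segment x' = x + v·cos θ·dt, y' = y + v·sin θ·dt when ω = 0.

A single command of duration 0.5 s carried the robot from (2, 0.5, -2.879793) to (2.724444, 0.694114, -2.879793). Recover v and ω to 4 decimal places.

v = -1.5000, ω = 0.0000

Δθ = -2.879793 − -2.879793 = 0.000000
ω = Δθ/dt = 0.000000/0.5 = 0.0000
ω = 0 → v = (Δx·cos θ + Δy·sin θ)/dt = -1.5000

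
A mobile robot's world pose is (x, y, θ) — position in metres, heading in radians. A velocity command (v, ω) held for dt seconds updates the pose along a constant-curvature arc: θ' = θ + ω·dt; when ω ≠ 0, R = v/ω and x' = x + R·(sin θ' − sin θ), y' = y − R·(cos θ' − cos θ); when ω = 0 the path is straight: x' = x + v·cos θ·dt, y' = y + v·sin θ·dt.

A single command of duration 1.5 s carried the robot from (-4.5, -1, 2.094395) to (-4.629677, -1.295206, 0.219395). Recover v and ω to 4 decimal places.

Δθ = 0.219395 − 2.094395 = -1.875000
ω = Δθ/dt = -1.875000/1.5 = -1.2500
R = −Δy/(cos θ' − cos θ) = 0.2000
v = R·ω = 0.2000·-1.2500 = -0.2500

v = -0.2500, ω = -1.2500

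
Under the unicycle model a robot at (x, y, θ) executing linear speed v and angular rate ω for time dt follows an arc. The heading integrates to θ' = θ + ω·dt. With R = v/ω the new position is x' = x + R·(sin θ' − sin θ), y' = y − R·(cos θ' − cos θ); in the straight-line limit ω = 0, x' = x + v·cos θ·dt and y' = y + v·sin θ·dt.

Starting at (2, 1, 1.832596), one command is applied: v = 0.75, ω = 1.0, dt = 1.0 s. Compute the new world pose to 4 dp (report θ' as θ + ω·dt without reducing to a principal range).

(1.5036, 1.5204, 2.8326)

θ' = 1.8326 + 1.0·1.0 = 2.8326
R = v/ω = 0.75/1.0 = 0.7500
x' = 2 + 0.7500·(sin 2.8326 − sin 1.8326) = 1.5036
y' = 1 − 0.7500·(cos 2.8326 − cos 1.8326) = 1.5204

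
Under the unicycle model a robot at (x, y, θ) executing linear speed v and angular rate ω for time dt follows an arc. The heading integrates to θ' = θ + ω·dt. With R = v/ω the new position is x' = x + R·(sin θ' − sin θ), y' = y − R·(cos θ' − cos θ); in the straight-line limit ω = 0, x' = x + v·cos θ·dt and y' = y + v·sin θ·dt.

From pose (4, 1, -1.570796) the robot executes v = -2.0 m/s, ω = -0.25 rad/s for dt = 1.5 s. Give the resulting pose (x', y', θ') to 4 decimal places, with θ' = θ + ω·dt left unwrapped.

(4.5559, 3.9302, -1.9458)

θ' = -1.5708 + -0.25·1.5 = -1.9458
R = v/ω = -2.0/-0.25 = 8.0000
x' = 4 + 8.0000·(sin -1.9458 − sin -1.5708) = 4.5559
y' = 1 − 8.0000·(cos -1.9458 − cos -1.5708) = 3.9302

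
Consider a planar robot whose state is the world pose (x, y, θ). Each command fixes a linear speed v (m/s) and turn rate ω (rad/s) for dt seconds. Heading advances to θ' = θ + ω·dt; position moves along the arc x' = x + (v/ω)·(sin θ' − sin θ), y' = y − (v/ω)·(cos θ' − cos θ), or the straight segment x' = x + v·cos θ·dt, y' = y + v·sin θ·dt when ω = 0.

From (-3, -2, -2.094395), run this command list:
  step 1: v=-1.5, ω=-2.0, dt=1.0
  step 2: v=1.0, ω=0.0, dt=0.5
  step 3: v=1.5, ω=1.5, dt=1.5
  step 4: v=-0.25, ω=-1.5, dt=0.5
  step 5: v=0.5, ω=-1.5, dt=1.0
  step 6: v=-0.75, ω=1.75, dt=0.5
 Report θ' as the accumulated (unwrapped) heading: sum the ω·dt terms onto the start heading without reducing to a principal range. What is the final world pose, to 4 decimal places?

step 1: θ'=-4.0944 (R=0.7500) → pose (-1.7392, -1.9404, -4.0944)
step 2: θ'=-4.0944 (straight) → pose (-2.0289, -1.5329, -4.0944)
step 3: θ'=-1.8444 (R=1.0000) → pose (-3.8067, -1.8421, -1.8444)
step 4: θ'=-2.5944 (R=0.1667) → pose (-3.7330, -1.7448, -2.5944)
step 5: θ'=-4.0944 (R=-0.3333) → pose (-4.1781, -1.6533, -4.0944)
step 6: θ'=-3.2194 (R=-0.4286) → pose (-3.8621, -1.8323, -3.2194)

(-3.8621, -1.8323, -3.2194)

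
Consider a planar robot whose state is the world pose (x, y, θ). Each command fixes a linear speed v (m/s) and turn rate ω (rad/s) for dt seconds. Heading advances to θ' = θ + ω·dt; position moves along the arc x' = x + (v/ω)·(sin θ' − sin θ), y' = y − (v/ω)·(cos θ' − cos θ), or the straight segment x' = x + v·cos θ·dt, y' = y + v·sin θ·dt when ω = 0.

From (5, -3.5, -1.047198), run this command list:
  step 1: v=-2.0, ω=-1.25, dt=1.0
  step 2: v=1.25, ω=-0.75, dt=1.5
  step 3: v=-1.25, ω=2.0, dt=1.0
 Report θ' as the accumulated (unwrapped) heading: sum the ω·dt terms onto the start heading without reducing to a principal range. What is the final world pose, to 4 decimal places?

step 1: θ'=-2.2972 (R=1.6000) → pose (5.1895, -1.6373, -2.2972)
step 2: θ'=-3.4222 (R=-1.6667) → pose (3.4820, -2.1318, -3.4222)
step 3: θ'=-1.4222 (R=-0.6250) → pose (4.2732, -1.4387, -1.4222)

(4.2732, -1.4387, -1.4222)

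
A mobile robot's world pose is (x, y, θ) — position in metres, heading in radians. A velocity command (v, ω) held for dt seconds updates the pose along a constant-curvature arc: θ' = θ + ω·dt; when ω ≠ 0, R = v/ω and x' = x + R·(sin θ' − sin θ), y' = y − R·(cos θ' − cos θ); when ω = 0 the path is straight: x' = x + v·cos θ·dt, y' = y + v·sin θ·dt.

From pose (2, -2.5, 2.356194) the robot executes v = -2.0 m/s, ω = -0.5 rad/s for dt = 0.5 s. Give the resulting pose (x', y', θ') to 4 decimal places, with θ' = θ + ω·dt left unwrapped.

(2.6118, -3.2877, 2.1062)

θ' = 2.3562 + -0.5·0.5 = 2.1062
R = v/ω = -2.0/-0.5 = 4.0000
x' = 2 + 4.0000·(sin 2.1062 − sin 2.3562) = 2.6118
y' = -2.5 − 4.0000·(cos 2.1062 − cos 2.3562) = -3.2877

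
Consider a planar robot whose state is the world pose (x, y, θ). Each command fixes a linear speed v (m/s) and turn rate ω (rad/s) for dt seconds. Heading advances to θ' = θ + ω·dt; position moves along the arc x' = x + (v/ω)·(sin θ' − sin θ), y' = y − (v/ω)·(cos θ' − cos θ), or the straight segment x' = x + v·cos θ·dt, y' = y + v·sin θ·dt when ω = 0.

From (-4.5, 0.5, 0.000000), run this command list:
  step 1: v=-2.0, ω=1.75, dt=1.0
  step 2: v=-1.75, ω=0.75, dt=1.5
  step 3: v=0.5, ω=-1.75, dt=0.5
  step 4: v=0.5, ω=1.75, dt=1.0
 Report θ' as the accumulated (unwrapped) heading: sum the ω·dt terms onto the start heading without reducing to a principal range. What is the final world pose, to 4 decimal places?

(-4.5509, -2.4093, 3.7500)

step 1: θ'=1.7500 (R=-1.1429) → pose (-5.6246, -0.8466, 1.7500)
step 2: θ'=2.8750 (R=-2.3333) → pose (-3.9433, -2.6816, 2.8750)
step 3: θ'=2.0000 (R=-0.2857) → pose (-4.1278, -2.5248, 2.0000)
step 4: θ'=3.7500 (R=0.2857) → pose (-4.5509, -2.4093, 3.7500)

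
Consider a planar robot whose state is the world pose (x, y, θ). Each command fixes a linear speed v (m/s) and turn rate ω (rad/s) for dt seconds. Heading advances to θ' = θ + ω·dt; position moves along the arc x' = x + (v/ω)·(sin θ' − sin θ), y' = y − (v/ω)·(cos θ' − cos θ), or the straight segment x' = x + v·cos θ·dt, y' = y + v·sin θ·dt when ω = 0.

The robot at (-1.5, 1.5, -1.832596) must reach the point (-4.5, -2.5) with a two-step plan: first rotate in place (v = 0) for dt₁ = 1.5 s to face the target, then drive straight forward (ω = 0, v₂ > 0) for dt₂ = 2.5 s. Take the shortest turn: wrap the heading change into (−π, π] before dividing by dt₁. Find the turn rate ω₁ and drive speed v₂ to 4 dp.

ω₁ = -0.2545, v₂ = 2.0000

heading to target = atan2(-2.5−1.5, -4.5−-1.5) = -2.2143
Δθ = wrap(-2.2143 − -1.8326) = -0.3817; ω₁ = Δθ/dt₁ = -0.2545
distance = √((-4.5−-1.5)² + (-2.5−1.5)²) = 5.0000; v₂ = distance/dt₂ = 2.0000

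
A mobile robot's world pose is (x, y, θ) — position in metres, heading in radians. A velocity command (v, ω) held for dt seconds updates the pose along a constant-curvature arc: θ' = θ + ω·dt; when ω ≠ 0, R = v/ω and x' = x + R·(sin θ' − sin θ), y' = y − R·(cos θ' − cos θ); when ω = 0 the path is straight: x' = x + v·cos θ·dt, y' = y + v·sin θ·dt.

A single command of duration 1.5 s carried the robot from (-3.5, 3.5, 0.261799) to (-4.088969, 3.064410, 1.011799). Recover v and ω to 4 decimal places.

Δθ = 1.011799 − 0.261799 = 0.750000
ω = Δθ/dt = 0.750000/1.5 = 0.5000
R = Δx/(sin θ' − sin θ) = -1.0000
v = R·ω = -1.0000·0.5000 = -0.5000

v = -0.5000, ω = 0.5000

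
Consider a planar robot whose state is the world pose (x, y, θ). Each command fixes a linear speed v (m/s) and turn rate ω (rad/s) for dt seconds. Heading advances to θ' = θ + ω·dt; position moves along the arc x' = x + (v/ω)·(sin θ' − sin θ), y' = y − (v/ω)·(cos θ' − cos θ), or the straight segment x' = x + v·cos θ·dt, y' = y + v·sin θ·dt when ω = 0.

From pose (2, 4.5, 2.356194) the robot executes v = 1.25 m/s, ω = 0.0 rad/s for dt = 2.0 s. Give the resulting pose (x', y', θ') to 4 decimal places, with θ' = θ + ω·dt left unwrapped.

θ' = 2.3562 + 0.0·2.0 = 2.3562
ω = 0 → straight: x' = 2 + 1.25·cos(2.3562)·2.0 = 0.2322
y' = 4.5 + 1.25·sin(2.3562)·2.0 = 6.2678

(0.2322, 6.2678, 2.3562)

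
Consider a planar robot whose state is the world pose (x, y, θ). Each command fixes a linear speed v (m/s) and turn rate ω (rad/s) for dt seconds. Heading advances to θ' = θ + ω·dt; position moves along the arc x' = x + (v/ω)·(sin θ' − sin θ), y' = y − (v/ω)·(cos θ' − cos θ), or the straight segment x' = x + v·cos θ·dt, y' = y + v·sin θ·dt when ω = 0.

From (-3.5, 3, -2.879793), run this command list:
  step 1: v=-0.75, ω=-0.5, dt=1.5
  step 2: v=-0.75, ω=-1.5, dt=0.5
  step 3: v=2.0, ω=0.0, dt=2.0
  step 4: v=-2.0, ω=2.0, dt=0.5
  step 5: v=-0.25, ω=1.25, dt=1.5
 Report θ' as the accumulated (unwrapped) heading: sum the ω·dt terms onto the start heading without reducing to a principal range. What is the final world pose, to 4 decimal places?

(-2.5201, 5.9406, -1.5048)

step 1: θ'=-3.6298 (R=1.5000) → pose (-2.4082, 2.8759, -3.6298)
step 2: θ'=-4.3798 (R=0.5000) → pose (-2.1701, 2.5975, -4.3798)
step 3: θ'=-4.3798 (straight) → pose (-3.4761, 6.3783, -4.3798)
step 4: θ'=-3.3798 (R=-1.0000) → pose (-2.7669, 5.7331, -3.3798)
step 5: θ'=-1.5048 (R=-0.2000) → pose (-2.5201, 5.9406, -1.5048)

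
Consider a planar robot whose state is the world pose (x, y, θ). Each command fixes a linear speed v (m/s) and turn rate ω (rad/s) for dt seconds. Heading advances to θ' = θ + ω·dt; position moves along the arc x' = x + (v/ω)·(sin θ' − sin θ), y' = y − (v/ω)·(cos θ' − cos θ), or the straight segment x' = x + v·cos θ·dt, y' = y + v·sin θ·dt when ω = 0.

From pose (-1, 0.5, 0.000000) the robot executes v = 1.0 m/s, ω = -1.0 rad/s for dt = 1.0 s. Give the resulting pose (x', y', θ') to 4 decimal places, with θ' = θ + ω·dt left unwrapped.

(-0.1585, 0.0403, -1.0000)

θ' = 0.0000 + -1.0·1.0 = -1.0000
R = v/ω = 1.0/-1.0 = -1.0000
x' = -1 + -1.0000·(sin -1.0000 − sin 0.0000) = -0.1585
y' = 0.5 − -1.0000·(cos -1.0000 − cos 0.0000) = 0.0403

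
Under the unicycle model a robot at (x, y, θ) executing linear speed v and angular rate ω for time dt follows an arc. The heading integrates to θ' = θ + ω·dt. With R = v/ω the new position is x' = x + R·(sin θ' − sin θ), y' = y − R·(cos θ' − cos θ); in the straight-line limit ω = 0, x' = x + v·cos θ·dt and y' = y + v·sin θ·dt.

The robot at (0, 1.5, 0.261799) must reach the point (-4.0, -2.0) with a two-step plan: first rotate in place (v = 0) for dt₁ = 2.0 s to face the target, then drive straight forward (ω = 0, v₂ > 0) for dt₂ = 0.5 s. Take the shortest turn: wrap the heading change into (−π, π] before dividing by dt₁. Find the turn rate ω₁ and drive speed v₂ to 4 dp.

heading to target = atan2(-2−1.5, -4−0) = -2.4228
Δθ = wrap(-2.4228 − 0.2618) = -2.6846; ω₁ = Δθ/dt₁ = -1.3423
distance = √((-4−0)² + (-2−1.5)²) = 5.3151; v₂ = distance/dt₂ = 10.6301

ω₁ = -1.3423, v₂ = 10.6301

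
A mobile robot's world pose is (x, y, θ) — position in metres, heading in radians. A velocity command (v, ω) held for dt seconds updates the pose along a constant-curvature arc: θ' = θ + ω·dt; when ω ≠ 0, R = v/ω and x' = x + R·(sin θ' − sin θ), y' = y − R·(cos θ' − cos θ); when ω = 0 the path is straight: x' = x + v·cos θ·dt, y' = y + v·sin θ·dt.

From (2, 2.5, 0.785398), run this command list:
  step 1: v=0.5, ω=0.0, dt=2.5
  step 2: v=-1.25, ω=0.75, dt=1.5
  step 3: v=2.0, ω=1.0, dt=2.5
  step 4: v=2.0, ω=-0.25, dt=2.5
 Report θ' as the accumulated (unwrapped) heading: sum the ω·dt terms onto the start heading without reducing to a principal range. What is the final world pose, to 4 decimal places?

(-4.1404, -2.4404, 3.7854)

step 1: θ'=0.7854 (straight) → pose (2.8839, 3.3839, 0.7854)
step 2: θ'=1.9104 (R=-1.6667) → pose (2.4909, 1.6502, 1.9104)
step 3: θ'=4.4104 (R=2.0000) → pose (-1.3044, 1.5788, 4.4104)
step 4: θ'=3.7854 (R=-8.0000) → pose (-4.1404, -2.4404, 3.7854)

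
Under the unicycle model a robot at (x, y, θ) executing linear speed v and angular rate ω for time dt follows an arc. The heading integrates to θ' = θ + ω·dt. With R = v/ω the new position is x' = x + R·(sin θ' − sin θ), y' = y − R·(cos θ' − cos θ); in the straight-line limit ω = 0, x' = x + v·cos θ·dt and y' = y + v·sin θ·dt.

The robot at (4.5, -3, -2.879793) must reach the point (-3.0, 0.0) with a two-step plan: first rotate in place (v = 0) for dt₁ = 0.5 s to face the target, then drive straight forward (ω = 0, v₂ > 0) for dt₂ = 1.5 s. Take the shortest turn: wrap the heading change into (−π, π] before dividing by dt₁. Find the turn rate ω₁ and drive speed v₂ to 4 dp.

ω₁ = -1.2846, v₂ = 5.3852

heading to target = atan2(0−-3, -3−4.5) = 2.7611
Δθ = wrap(2.7611 − -2.8798) = -0.6423; ω₁ = Δθ/dt₁ = -1.2846
distance = √((-3−4.5)² + (0−-3)²) = 8.0777; v₂ = distance/dt₂ = 5.3852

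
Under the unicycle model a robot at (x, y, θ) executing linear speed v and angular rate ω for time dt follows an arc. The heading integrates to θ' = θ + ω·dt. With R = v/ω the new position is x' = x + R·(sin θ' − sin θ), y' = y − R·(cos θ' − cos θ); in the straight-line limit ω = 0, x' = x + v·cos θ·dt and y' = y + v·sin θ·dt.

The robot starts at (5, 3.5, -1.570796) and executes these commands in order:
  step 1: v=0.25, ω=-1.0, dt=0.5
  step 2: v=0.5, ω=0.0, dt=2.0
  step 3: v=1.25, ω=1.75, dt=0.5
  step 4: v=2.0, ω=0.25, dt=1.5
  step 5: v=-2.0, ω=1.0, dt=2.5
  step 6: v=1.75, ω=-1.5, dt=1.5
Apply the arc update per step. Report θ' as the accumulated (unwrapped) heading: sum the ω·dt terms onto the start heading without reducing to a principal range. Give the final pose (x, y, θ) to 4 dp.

step 1: θ'=-2.0708 (R=-0.2500) → pose (4.9694, 3.3801, -2.0708)
step 2: θ'=-2.0708 (straight) → pose (4.4900, 2.5026, -2.0708)
step 3: θ'=-1.1958 (R=0.7143) → pose (4.4522, 1.8985, -1.1958)
step 4: θ'=-0.8208 (R=8.0000) → pose (6.0427, -0.6244, -0.8208)
step 5: θ'=1.6792 (R=-2.0000) → pose (2.5911, -2.2041, 1.6792)
step 6: θ'=-0.5708 (R=-1.1667) → pose (4.3813, -1.0962, -0.5708)

(4.3813, -1.0962, -0.5708)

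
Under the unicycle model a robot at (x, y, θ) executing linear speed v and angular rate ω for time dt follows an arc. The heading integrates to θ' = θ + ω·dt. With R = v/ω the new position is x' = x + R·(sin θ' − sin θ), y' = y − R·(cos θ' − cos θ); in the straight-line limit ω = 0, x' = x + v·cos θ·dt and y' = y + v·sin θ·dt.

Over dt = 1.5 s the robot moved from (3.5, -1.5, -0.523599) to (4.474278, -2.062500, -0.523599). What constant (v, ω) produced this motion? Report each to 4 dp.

Δθ = -0.523599 − -0.523599 = 0.000000
ω = Δθ/dt = 0.000000/1.5 = 0.0000
ω = 0 → v = (Δx·cos θ + Δy·sin θ)/dt = 0.7500

v = 0.7500, ω = 0.0000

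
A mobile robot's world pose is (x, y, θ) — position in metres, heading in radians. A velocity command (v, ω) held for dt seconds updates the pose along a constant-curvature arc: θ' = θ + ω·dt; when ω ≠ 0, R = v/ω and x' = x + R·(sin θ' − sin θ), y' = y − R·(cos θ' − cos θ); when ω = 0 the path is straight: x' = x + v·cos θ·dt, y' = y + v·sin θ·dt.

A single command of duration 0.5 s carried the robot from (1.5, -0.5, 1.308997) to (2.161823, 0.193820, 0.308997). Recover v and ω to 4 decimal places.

Δθ = 0.308997 − 1.308997 = -1.000000
ω = Δθ/dt = -1.000000/0.5 = -2.0000
R = −Δy/(cos θ' − cos θ) = -1.0000
v = R·ω = -1.0000·-2.0000 = 2.0000

v = 2.0000, ω = -2.0000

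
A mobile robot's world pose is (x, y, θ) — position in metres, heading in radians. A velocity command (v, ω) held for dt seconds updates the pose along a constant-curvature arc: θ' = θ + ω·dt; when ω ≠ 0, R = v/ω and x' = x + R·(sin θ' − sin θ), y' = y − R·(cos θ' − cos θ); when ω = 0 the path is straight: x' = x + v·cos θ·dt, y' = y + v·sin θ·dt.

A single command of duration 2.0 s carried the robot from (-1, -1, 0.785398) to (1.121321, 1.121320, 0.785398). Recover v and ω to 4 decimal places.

v = 1.5000, ω = 0.0000

Δθ = 0.785398 − 0.785398 = 0.000000
ω = Δθ/dt = 0.000000/2.0 = 0.0000
ω = 0 → v = (Δx·cos θ + Δy·sin θ)/dt = 1.5000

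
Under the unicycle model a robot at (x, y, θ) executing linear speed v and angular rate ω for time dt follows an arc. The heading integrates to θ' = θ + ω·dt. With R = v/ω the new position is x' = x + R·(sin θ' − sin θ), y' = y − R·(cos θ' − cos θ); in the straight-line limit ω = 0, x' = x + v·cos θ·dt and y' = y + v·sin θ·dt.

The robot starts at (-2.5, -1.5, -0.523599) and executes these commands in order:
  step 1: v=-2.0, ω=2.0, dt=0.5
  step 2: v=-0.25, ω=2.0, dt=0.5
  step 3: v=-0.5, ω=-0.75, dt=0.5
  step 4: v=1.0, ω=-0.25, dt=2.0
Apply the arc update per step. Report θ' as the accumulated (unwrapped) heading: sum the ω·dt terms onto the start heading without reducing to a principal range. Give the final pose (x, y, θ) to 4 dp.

(-2.2907, -0.3266, 0.6014)

step 1: θ'=0.4764 (R=-1.0000) → pose (-3.4586, -1.4774, 0.4764)
step 2: θ'=1.4764 (R=-0.1250) → pose (-3.5257, -1.5767, 1.4764)
step 3: θ'=1.1014 (R=0.6667) → pose (-3.5948, -1.8154, 1.1014)
step 4: θ'=0.6014 (R=-4.0000) → pose (-2.2907, -0.3266, 0.6014)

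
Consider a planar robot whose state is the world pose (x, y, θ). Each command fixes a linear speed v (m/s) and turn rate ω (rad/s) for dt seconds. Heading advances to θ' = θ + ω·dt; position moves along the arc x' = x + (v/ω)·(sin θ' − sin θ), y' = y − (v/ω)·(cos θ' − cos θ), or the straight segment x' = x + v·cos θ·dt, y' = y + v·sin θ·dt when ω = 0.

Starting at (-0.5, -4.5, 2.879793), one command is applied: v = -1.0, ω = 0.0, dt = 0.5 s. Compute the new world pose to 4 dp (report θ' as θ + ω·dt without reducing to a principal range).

θ' = 2.8798 + 0.0·0.5 = 2.8798
ω = 0 → straight: x' = -0.5 + -1.0·cos(2.8798)·0.5 = -0.0170
y' = -4.5 + -1.0·sin(2.8798)·0.5 = -4.6294

(-0.0170, -4.6294, 2.8798)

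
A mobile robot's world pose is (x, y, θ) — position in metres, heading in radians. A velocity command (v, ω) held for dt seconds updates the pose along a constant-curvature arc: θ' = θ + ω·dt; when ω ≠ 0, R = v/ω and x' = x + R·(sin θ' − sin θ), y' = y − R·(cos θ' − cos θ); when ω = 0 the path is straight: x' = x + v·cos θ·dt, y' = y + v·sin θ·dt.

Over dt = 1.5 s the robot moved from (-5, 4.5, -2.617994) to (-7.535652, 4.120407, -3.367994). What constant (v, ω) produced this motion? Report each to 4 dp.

Δθ = -3.367994 − -2.617994 = -0.750000
ω = Δθ/dt = -0.750000/1.5 = -0.5000
R = Δx/(sin θ' − sin θ) = -3.5000
v = R·ω = -3.5000·-0.5000 = 1.7500

v = 1.7500, ω = -0.5000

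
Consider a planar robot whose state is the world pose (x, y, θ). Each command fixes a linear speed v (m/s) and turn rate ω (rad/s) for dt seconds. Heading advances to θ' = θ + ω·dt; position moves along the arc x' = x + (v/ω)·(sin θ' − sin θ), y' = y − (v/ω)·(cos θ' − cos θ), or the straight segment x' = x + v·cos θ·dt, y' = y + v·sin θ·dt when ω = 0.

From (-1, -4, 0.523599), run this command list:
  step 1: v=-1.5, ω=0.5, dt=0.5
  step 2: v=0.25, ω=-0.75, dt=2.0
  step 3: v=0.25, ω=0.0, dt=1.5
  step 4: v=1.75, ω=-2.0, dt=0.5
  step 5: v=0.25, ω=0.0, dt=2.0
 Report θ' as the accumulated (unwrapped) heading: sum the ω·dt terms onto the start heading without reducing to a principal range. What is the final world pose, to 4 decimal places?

(-0.6557, -5.9739, -1.7264)

step 1: θ'=0.7736 (R=-3.0000) → pose (-1.5961, -4.4519, 0.7736)
step 2: θ'=-0.7264 (R=-0.3333) → pose (-1.1418, -4.4412, -0.7264)
step 3: θ'=-0.7264 (straight) → pose (-0.8615, -4.6902, -0.7264)
step 4: θ'=-1.7264 (R=-0.8750) → pose (-0.5782, -5.4799, -1.7264)
step 5: θ'=-1.7264 (straight) → pose (-0.6557, -5.9739, -1.7264)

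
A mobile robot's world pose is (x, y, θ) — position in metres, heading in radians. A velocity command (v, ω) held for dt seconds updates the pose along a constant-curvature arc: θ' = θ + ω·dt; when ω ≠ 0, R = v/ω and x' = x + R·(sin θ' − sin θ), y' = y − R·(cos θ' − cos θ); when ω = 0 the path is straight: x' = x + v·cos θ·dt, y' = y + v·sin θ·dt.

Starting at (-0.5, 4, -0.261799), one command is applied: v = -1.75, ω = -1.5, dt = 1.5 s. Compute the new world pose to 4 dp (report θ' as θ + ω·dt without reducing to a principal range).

(-0.8852, 6.0698, -2.5118)

θ' = -0.2618 + -1.5·1.5 = -2.5118
R = v/ω = -1.75/-1.5 = 1.1667
x' = -0.5 + 1.1667·(sin -2.5118 − sin -0.2618) = -0.8852
y' = 4 − 1.1667·(cos -2.5118 − cos -0.2618) = 6.0698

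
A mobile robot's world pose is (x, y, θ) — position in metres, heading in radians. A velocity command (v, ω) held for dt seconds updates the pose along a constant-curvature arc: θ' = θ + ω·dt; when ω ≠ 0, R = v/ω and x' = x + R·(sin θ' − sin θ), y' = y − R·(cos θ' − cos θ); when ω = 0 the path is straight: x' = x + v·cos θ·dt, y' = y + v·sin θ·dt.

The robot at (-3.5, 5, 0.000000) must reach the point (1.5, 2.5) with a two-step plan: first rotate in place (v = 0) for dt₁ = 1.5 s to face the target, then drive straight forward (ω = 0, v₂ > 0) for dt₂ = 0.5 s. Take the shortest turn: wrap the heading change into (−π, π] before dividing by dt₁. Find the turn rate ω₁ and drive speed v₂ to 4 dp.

ω₁ = -0.3091, v₂ = 11.1803

heading to target = atan2(2.5−5, 1.5−-3.5) = -0.4636
Δθ = wrap(-0.4636 − 0.0000) = -0.4636; ω₁ = Δθ/dt₁ = -0.3091
distance = √((1.5−-3.5)² + (2.5−5)²) = 5.5902; v₂ = distance/dt₂ = 11.1803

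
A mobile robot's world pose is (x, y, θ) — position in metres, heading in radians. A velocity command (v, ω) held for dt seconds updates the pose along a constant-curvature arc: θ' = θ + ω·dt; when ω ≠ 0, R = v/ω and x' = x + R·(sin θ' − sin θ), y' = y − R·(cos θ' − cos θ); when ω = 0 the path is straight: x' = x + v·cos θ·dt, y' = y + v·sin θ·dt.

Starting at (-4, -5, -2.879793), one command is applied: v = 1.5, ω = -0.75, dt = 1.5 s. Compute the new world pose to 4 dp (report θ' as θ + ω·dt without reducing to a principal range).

(-6.0375, -4.3682, -4.0048)

θ' = -2.8798 + -0.75·1.5 = -4.0048
R = v/ω = 1.5/-0.75 = -2.0000
x' = -4 + -2.0000·(sin -4.0048 − sin -2.8798) = -6.0375
y' = -5 − -2.0000·(cos -4.0048 − cos -2.8798) = -4.3682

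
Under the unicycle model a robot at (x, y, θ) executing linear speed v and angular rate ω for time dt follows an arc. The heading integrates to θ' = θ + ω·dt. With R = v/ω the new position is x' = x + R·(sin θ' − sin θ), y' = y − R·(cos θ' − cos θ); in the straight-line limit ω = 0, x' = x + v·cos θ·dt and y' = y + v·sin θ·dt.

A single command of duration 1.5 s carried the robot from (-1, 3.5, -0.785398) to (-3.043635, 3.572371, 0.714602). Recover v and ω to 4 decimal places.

Δθ = 0.714602 − -0.785398 = 1.500000
ω = Δθ/dt = 1.500000/1.5 = 1.0000
R = Δx/(sin θ' − sin θ) = -1.5000
v = R·ω = -1.5000·1.0000 = -1.5000

v = -1.5000, ω = 1.0000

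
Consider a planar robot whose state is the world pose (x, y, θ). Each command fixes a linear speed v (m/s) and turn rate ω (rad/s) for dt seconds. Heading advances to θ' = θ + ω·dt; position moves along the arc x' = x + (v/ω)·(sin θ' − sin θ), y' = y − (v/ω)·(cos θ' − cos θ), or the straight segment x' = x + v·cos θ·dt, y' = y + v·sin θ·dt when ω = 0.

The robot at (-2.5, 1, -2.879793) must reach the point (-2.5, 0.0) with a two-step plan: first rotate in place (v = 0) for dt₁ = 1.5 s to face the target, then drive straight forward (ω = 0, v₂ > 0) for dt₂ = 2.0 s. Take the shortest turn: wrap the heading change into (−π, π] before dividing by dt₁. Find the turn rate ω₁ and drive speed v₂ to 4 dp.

ω₁ = 0.8727, v₂ = 0.5000

heading to target = atan2(0−1, -2.5−-2.5) = -1.5708
Δθ = wrap(-1.5708 − -2.8798) = 1.3090; ω₁ = Δθ/dt₁ = 0.8727
distance = √((-2.5−-2.5)² + (0−1)²) = 1.0000; v₂ = distance/dt₂ = 0.5000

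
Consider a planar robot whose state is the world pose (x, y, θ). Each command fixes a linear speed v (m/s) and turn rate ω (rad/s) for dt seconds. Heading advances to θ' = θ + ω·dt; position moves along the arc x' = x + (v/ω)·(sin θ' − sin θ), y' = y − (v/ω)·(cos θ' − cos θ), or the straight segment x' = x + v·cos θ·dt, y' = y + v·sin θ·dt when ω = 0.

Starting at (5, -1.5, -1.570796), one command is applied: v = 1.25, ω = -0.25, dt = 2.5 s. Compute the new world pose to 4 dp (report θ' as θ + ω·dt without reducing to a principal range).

θ' = -1.5708 + -0.25·2.5 = -2.1958
R = v/ω = 1.25/-0.25 = -5.0000
x' = 5 + -5.0000·(sin -2.1958 − sin -1.5708) = 4.0548
y' = -1.5 − -5.0000·(cos -2.1958 − cos -1.5708) = -4.4255

(4.0548, -4.4255, -2.1958)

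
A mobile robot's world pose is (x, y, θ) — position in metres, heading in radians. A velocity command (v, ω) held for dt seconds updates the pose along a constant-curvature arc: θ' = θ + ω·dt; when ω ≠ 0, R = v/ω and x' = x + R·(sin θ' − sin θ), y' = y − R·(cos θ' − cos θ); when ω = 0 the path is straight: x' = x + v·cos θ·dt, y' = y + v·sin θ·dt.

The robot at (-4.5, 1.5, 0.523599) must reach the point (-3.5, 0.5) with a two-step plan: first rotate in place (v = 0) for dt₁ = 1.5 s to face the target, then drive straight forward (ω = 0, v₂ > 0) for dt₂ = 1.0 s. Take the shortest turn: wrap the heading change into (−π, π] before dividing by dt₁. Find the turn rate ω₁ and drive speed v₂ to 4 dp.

heading to target = atan2(0.5−1.5, -3.5−-4.5) = -0.7854
Δθ = wrap(-0.7854 − 0.5236) = -1.3090; ω₁ = Δθ/dt₁ = -0.8727
distance = √((-3.5−-4.5)² + (0.5−1.5)²) = 1.4142; v₂ = distance/dt₂ = 1.4142

ω₁ = -0.8727, v₂ = 1.4142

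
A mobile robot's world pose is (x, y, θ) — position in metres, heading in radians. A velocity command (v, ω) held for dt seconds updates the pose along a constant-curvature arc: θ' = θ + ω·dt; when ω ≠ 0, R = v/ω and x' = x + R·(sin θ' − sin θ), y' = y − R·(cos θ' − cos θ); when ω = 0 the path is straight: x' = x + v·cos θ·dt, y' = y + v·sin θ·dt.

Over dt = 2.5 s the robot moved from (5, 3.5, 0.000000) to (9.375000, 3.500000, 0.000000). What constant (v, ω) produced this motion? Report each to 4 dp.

v = 1.7500, ω = 0.0000

Δθ = 0.000000 − 0.000000 = 0.000000
ω = Δθ/dt = 0.000000/2.5 = 0.0000
ω = 0 → v = (Δx·cos θ + Δy·sin θ)/dt = 1.7500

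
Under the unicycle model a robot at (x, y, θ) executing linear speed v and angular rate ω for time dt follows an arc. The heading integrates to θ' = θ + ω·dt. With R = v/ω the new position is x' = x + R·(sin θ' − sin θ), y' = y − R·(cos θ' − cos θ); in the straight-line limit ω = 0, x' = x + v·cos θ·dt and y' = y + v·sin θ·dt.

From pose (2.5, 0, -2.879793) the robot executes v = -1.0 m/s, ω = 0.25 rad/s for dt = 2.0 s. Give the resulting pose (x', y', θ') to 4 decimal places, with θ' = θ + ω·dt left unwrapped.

(4.2256, 0.9693, -2.3798)

θ' = -2.8798 + 0.25·2.0 = -2.3798
R = v/ω = -1.0/0.25 = -4.0000
x' = 2.5 + -4.0000·(sin -2.3798 − sin -2.8798) = 4.2256
y' = 0 − -4.0000·(cos -2.3798 − cos -2.8798) = 0.9693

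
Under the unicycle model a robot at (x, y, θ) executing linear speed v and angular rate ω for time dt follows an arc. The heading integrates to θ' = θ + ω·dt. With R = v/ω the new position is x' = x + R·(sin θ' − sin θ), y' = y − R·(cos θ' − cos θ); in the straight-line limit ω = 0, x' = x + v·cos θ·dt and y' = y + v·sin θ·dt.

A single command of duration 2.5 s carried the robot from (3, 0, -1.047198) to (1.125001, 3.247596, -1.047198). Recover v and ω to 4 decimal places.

v = -1.5000, ω = 0.0000

Δθ = -1.047198 − -1.047198 = 0.000000
ω = Δθ/dt = 0.000000/2.5 = 0.0000
ω = 0 → v = (Δx·cos θ + Δy·sin θ)/dt = -1.5000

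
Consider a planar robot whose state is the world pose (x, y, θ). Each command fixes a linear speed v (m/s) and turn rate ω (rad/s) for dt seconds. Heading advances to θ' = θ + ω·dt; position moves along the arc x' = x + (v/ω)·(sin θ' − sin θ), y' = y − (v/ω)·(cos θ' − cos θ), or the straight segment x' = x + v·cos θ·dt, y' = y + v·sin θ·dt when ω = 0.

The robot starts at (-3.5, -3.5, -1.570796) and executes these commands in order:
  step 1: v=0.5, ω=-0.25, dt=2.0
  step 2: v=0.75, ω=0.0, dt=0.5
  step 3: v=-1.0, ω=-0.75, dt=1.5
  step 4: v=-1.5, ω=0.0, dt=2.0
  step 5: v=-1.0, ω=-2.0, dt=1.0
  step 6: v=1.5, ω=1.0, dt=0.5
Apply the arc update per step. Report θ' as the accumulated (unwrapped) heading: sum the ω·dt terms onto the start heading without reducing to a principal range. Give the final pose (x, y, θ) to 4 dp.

(0.9006, -4.2679, -4.6958)

step 1: θ'=-2.0708 (R=-2.0000) → pose (-3.7448, -4.4589, -2.0708)
step 2: θ'=-2.0708 (straight) → pose (-3.9246, -4.7879, -2.0708)
step 3: θ'=-3.1958 (R=1.3333) → pose (-2.6823, -4.0958, -3.1958)
step 4: θ'=-3.1958 (straight) → pose (0.3133, -4.2583, -3.1958)
step 5: θ'=-5.1958 (R=0.5000) → pose (0.7289, -4.9900, -5.1958)
step 6: θ'=-4.6958 (R=1.5000) → pose (0.9006, -4.2679, -4.6958)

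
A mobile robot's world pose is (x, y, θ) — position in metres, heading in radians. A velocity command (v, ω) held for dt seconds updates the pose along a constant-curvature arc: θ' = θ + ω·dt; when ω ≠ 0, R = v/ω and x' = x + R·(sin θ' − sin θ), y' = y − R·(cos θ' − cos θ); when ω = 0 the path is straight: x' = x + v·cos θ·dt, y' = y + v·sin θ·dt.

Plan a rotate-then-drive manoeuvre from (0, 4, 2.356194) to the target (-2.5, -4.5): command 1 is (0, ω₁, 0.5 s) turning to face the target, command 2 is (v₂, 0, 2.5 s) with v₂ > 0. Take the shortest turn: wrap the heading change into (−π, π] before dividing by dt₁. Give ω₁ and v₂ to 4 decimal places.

ω₁ = 4.1403, v₂ = 3.5440

heading to target = atan2(-4.5−4, -2.5−0) = -1.8568
Δθ = wrap(-1.8568 − 2.3562) = 2.0701; ω₁ = Δθ/dt₁ = 4.1403
distance = √((-2.5−0)² + (-4.5−4)²) = 8.8600; v₂ = distance/dt₂ = 3.5440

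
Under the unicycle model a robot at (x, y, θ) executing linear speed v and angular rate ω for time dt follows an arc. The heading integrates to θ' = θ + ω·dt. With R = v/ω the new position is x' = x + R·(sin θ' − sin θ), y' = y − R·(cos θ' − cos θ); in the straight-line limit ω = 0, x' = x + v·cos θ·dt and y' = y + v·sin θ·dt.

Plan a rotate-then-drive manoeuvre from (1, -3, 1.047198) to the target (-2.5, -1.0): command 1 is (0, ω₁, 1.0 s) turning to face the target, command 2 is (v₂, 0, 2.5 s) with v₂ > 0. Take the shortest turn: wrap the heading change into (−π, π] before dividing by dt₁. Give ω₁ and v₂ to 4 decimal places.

ω₁ = 1.5752, v₂ = 1.6125

heading to target = atan2(-1−-3, -2.5−1) = 2.6224
Δθ = wrap(2.6224 − 1.0472) = 1.5752; ω₁ = Δθ/dt₁ = 1.5752
distance = √((-2.5−1)² + (-1−-3)²) = 4.0311; v₂ = distance/dt₂ = 1.6125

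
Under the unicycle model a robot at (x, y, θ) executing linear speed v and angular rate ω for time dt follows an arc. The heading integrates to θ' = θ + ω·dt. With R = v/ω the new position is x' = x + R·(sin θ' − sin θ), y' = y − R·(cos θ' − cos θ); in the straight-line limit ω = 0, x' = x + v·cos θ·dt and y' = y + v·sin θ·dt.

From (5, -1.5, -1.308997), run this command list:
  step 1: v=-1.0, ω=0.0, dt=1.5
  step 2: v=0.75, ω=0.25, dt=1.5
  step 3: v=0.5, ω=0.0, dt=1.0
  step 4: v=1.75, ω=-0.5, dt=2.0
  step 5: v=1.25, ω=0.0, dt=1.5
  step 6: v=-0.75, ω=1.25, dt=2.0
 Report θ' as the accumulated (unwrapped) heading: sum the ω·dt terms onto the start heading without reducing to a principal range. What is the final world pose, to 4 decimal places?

step 1: θ'=-1.3090 (straight) → pose (4.6118, -0.0511, -1.3090)
step 2: θ'=-0.9340 (R=3.0000) → pose (5.0975, -1.0585, -0.9340)
step 3: θ'=-0.9340 (straight) → pose (5.3949, -1.4605, -0.9340)
step 4: θ'=-1.9340 (R=-3.5000) → pose (5.8525, -4.7852, -1.9340)
step 5: θ'=-1.9340 (straight) → pose (5.1864, -6.5378, -1.9340)
step 6: θ'=0.5660 (R=-0.6000) → pose (4.3038, -5.8182, 0.5660)

(4.3038, -5.8182, 0.5660)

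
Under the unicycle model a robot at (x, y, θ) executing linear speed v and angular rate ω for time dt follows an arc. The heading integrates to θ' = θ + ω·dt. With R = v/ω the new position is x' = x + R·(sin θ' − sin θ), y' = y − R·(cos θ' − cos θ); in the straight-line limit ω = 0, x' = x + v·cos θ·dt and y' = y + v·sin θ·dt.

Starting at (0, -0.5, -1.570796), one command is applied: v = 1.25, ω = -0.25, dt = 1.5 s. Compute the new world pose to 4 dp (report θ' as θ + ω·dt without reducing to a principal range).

(-0.3475, -2.3314, -1.9458)

θ' = -1.5708 + -0.25·1.5 = -1.9458
R = v/ω = 1.25/-0.25 = -5.0000
x' = 0 + -5.0000·(sin -1.9458 − sin -1.5708) = -0.3475
y' = -0.5 − -5.0000·(cos -1.9458 − cos -1.5708) = -2.3314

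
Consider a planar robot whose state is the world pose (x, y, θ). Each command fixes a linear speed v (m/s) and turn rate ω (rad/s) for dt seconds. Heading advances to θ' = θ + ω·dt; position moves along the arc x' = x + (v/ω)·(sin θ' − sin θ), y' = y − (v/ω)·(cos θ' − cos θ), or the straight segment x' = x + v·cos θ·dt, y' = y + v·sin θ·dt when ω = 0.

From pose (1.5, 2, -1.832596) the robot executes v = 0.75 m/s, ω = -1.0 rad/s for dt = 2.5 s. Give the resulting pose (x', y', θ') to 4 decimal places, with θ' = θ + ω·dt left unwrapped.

θ' = -1.8326 + -1.0·2.5 = -4.3326
R = v/ω = 0.75/-1.0 = -0.7500
x' = 1.5 + -0.7500·(sin -4.3326 − sin -1.8326) = 0.0790
y' = 2 − -0.7500·(cos -4.3326 − cos -1.8326) = 1.9161

(0.0790, 1.9161, -4.3326)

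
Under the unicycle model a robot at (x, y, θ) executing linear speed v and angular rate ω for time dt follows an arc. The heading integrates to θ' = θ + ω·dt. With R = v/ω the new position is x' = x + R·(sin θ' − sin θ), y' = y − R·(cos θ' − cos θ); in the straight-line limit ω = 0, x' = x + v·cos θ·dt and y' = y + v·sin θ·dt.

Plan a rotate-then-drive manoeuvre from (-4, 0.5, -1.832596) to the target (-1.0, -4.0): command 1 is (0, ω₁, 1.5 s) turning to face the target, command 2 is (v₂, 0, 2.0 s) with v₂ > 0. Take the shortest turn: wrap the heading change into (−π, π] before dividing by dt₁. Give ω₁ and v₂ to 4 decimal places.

ω₁ = 0.5665, v₂ = 2.7042

heading to target = atan2(-4−0.5, -1−-4) = -0.9828
Δθ = wrap(-0.9828 − -1.8326) = 0.8498; ω₁ = Δθ/dt₁ = 0.5665
distance = √((-1−-4)² + (-4−0.5)²) = 5.4083; v₂ = distance/dt₂ = 2.7042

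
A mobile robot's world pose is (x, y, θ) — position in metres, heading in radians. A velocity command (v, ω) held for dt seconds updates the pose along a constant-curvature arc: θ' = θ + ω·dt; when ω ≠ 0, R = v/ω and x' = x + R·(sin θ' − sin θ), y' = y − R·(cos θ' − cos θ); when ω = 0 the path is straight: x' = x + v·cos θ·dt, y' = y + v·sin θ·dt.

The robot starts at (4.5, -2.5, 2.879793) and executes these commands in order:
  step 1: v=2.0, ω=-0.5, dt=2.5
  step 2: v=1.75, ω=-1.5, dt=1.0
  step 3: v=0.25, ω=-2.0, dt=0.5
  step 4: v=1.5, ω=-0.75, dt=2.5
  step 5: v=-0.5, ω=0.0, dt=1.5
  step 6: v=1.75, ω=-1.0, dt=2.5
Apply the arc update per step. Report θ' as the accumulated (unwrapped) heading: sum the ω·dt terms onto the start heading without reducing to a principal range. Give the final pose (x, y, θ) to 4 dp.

(0.4196, 1.9687, -5.2452)

step 1: θ'=1.6298 (R=-4.0000) → pose (1.5422, 1.1279, 1.6298)
step 2: θ'=0.1298 (R=-1.1667) → pose (2.5559, 2.3535, 0.1298)
step 3: θ'=-0.8702 (R=-0.1250) → pose (2.6676, 2.3101, -0.8702)
step 4: θ'=-2.7452 (R=-2.0000) → pose (1.9109, -0.8241, -2.7452)
step 5: θ'=-2.7452 (straight) → pose (2.6027, -0.5346, -2.7452)
step 6: θ'=-5.2452 (R=-1.7500) → pose (0.4196, 1.9687, -5.2452)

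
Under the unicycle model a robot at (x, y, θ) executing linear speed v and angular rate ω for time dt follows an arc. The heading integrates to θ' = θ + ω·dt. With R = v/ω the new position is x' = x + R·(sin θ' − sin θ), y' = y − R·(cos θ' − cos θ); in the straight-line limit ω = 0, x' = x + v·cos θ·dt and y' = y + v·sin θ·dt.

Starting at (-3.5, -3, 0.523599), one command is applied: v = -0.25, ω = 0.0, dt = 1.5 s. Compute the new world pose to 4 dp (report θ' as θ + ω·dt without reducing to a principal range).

(-3.8248, -3.1875, 0.5236)

θ' = 0.5236 + 0.0·1.5 = 0.5236
ω = 0 → straight: x' = -3.5 + -0.25·cos(0.5236)·1.5 = -3.8248
y' = -3 + -0.25·sin(0.5236)·1.5 = -3.1875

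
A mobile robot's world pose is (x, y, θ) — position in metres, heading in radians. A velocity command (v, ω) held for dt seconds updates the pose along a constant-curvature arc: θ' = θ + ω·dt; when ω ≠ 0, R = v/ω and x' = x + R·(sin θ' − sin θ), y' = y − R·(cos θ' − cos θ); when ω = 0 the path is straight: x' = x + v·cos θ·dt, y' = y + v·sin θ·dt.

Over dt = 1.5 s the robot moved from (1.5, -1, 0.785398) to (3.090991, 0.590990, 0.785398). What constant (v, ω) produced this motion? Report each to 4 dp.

v = 1.5000, ω = 0.0000

Δθ = 0.785398 − 0.785398 = 0.000000
ω = Δθ/dt = 0.000000/1.5 = 0.0000
ω = 0 → v = (Δx·cos θ + Δy·sin θ)/dt = 1.5000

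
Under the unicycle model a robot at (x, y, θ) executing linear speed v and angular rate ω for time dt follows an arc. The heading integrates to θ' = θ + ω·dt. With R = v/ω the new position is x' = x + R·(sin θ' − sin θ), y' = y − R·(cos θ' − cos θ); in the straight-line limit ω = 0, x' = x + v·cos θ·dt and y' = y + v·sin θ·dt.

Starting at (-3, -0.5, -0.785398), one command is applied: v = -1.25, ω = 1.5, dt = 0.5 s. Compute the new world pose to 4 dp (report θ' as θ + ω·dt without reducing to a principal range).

(-3.5598, -0.2564, -0.0354)

θ' = -0.7854 + 1.5·0.5 = -0.0354
R = v/ω = -1.25/1.5 = -0.8333
x' = -3 + -0.8333·(sin -0.0354 − sin -0.7854) = -3.5598
y' = -0.5 − -0.8333·(cos -0.0354 − cos -0.7854) = -0.2564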